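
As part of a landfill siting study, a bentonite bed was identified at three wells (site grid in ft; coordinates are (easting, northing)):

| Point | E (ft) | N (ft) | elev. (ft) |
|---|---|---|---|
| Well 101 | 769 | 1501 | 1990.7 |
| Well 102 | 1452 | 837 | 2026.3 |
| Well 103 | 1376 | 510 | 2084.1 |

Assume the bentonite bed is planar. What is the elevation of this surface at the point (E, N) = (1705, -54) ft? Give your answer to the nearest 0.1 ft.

2138.9 ft

Two edge vectors: Well 101→Well 102 = (683, -664, 35.6), Well 101→Well 103 = (607, -991, 93.4).
Normal n = (Well 101→Well 102) × (Well 101→Well 103) = (-26738, -42183, -273805).
So ∂z/∂E = −n_x/n_z = −0.097653 and ∂z/∂N = −n_y/n_z = −0.154062.
Intercept c from Well 101: 1990.7 + 75.10 + 231.25 = 2297.04.
At (1705, -54): z = −166.5 + 8.3 + 2297.04 = 2138.9 ft.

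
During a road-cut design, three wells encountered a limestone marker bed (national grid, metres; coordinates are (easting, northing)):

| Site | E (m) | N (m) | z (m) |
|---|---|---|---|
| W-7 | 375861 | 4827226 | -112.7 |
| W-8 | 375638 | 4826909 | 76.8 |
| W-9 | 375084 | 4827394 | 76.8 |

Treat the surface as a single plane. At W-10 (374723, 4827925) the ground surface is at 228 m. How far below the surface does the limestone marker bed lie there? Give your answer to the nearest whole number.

Two edge vectors: W-7→W-8 = (-223, -317, 189.5), W-7→W-9 = (-777, 168, 189.5).
Normal n = (W-7→W-8) × (W-7→W-9) = (-91907.5, -104983, -283773).
So ∂z/∂E = −n_x/n_z = −0.32387683 and ∂z/∂N = −n_y/n_z = −0.36995415.
Intercept c from W-7: -112.7 + 121732.67 + 1785852.31 = 1907472.28.
At (374723, 4827925): z_contact = −121364.1 − 1786110.9 + 1907472.28 = -2.7 m.
Depth below ground = 228 − (-2.7) = 231 m.

231 m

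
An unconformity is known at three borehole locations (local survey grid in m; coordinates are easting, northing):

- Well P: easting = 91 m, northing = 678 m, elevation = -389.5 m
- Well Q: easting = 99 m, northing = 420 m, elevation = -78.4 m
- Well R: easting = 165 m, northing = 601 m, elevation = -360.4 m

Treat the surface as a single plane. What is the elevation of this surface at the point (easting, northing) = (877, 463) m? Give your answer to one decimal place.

Two edge vectors: Well P→Well Q = (8, -258, 311.1), Well P→Well R = (74, -77, 29.1).
Normal n = (Well P→Well Q) × (Well P→Well R) = (16446.9, 22788.6, 18476).
So ∂z/∂easting = −n_x/n_z = −0.89018 and ∂z/∂northing = −n_y/n_z = −1.23342.
Intercept c from Well P: -389.5 + 81.01 + 836.26 = 527.76.
At (877, 463): z = −780.7 − 571.1 + 527.76 = -824.0 m.

-824.0 m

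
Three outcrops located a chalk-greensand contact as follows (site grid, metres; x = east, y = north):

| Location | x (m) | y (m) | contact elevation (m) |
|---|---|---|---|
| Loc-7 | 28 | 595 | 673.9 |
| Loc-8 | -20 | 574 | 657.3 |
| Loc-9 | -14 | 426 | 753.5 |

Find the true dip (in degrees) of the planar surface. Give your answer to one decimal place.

Two edge vectors: Loc-7→Loc-8 = (-48, -21, -16.6), Loc-7→Loc-9 = (-42, -169, 79.6).
Normal n = (Loc-7→Loc-8) × (Loc-7→Loc-9) = (-4477, 4518, 7230).
So ∂z/∂x = −n_x/n_z = 0.61923 and ∂z/∂y = −n_y/n_z = −0.62490.
Gradient magnitude |∇z| = √(a² + b²) = √(0.38344 + 0.39050) = 0.87974.
True dip = arctan(0.87974) = 41.3°, dipping toward NW (azimuth ≈ 315°).

41.3°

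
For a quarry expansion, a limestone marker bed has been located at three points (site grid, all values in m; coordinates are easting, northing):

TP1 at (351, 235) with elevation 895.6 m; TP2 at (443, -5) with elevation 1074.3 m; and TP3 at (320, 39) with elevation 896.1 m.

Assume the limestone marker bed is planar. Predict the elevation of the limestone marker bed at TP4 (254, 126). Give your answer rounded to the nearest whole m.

787 m

Let the plane be z = a·easting + b·northing + c.
TP2−TP1: 92a − 240b = 178.7;  TP3−TP1: −31a − 196b = 0.5.
Solving gives a = 1.37034, b = −0.21929.
Then c = 895.6 − a·351 − b·235 = 466.14.
At (254, 126): z = 348.1 − 27.6 + 466.14 = 786.6 m.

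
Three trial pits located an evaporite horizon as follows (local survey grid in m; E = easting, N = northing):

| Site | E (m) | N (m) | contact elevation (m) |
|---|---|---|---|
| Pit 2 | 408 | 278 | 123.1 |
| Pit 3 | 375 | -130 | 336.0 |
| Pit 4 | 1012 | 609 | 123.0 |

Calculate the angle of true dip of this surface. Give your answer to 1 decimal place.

Let the plane be z = a·E + b·N + c.
Pit 3−Pit 2: −33a − 408b = 212.9;  Pit 4−Pit 2: 604a + 331b = −0.1.
Solving gives a = 0.29905, b = −0.54600.
Gradient magnitude |∇z| = √(a² + b²) = √(0.08943 + 0.29812) = 0.62253.
True dip = arctan(0.62253) = 31.9°, dipping toward NNW (azimuth ≈ 331°).

31.9°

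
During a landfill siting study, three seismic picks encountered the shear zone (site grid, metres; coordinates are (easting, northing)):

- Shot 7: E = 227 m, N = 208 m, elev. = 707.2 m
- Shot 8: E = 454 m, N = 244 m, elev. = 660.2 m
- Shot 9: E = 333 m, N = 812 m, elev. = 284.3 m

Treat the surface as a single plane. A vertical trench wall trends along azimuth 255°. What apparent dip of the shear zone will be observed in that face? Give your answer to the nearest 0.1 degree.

15.2°

Two edge vectors: Shot 7→Shot 8 = (227, 36, -47), Shot 7→Shot 9 = (106, 604, -422.9).
Normal n = (Shot 7→Shot 8) × (Shot 7→Shot 9) = (13163.6, 91016.3, 133292).
So ∂z/∂E = −n_x/n_z = −0.09876 and ∂z/∂N = −n_y/n_z = −0.68283.
Unit vector along 255° is (sin 255°, cos 255°) = (-0.9659, -0.2588).
Slope in that direction = a·(-0.9659) + b·(-0.2588) = 0.27212.
Apparent dip = arctan|0.27212| = 15.2° (true dip is 34.6°, so apparent ≤ true as expected).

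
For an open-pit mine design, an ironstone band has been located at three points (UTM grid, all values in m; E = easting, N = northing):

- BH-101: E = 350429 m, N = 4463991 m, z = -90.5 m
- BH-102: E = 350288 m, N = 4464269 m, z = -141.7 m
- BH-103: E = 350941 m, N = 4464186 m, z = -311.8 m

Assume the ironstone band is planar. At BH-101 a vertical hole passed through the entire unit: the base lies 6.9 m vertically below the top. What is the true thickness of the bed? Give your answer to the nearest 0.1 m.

6.3 m

Let the plane be z = a·E + b·N + c.
BH-102−BH-101: −141a + 278b = −51.2;  BH-103−BH-101: 512a + 195b = −221.3.
Solving gives a = −0.30346, b = −0.33809.
|∇z| = √(a²+b²) = 0.45430, so dip δ = arctan(0.45430) = 24.43°.
True thickness = vertical thickness × cos δ = 6.9 × cos 24.43° = 6.3 m.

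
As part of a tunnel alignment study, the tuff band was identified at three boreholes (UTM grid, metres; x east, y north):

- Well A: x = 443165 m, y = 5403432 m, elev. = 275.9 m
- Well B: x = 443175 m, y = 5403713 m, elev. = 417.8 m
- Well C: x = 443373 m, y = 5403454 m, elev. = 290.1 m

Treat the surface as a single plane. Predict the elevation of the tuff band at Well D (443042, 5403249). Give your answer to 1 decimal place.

181.8 m

Let the plane be z = a·x + b·y + c.
Well B−Well A: 10a + 281b = 141.9;  Well C−Well A: 208a + 22b = 14.2.
Solving gives a = 0.014913787, b = 0.504451467.
Then c = 275.9 − a·443165 − b·5403432 = −2732102.57.
At (443042, 5403249): z = 6607.4 + 2725676.9 − 2732102.57 = 181.8 m.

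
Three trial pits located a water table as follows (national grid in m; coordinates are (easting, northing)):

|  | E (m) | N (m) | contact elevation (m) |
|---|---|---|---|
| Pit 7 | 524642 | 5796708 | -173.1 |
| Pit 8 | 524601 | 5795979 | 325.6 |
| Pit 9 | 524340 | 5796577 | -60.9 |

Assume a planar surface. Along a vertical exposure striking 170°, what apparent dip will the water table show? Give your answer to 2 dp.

33.27°

Two edge vectors: Pit 7→Pit 8 = (-41, -729, 498.7), Pit 7→Pit 9 = (-302, -131, 112.2).
Normal n = (Pit 7→Pit 8) × (Pit 7→Pit 9) = (-16464.1, -146007.2, -214787).
So ∂z/∂E = −n_x/n_z = −0.07665 and ∂z/∂N = −n_y/n_z = −0.67978.
Unit vector along 170° is (sin 170°, cos 170°) = (0.1736, -0.9848).
Slope in that direction = a·(0.1736) + b·(-0.9848) = 0.65614.
Apparent dip = arctan|0.65614| = 33.27° (true dip is 34.4°, so apparent ≤ true as expected).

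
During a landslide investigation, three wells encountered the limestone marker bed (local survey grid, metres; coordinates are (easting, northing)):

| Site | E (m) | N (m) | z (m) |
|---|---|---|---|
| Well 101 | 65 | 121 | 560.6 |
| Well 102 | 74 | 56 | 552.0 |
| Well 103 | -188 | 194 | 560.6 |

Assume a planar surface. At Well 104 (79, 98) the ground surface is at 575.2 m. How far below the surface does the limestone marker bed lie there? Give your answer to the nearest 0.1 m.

17.2 m

Two edge vectors: Well 101→Well 102 = (9, -65, -8.6), Well 101→Well 103 = (-253, 73, 0).
Normal n = (Well 101→Well 102) × (Well 101→Well 103) = (627.8, 2175.8, -15788).
So ∂z/∂E = −n_x/n_z = 0.03976 and ∂z/∂N = −n_y/n_z = 0.13781.
Intercept c from Well 101: 560.6 − 2.58 − 16.68 = 541.34.
At (79, 98): z_contact = 3.14 + 13.51 + 541.34 = 557.99 m.
Depth below ground = 575.2 − 557.99 = 17.2 m.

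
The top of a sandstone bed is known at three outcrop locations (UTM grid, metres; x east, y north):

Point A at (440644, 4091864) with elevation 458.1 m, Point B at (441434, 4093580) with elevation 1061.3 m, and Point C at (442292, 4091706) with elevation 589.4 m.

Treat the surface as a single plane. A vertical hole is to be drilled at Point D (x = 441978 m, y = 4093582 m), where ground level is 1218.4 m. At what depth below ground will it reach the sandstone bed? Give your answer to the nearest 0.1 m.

Two edge vectors: Point A→Point B = (790, 1716, 603.2), Point A→Point C = (1648, -158, 131.3).
Normal n = (Point A→Point B) × (Point A→Point C) = (320616.4, 890346.6, -2952788).
So ∂z/∂x = −n_x/n_z = 0.108580907 and ∂z/∂y = −n_y/n_z = 0.301527438.
Intercept c from Point A: 458.1 − 47845.53 − 1233809.27 = −1281196.69.
At (441978, 4093582): z_contact = 47990.37 + 1234327.29 − 1281196.69 = 1120.97 m.
Depth below ground = 1218.4 − 1120.97 = 97.4 m.

97.4 m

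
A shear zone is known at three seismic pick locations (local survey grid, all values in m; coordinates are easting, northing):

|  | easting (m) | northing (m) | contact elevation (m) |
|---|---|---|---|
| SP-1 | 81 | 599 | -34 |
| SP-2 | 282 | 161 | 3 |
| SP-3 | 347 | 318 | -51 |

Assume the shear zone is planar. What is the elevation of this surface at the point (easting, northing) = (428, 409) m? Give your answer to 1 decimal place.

-95.2 m

Let the plane be z = a·easting + b·northing + c.
SP-2−SP-1: 201a − 438b = 37;  SP-3−SP-1: 266a − 281b = −17.
Solving gives a = −0.29725, b = −0.22088.
Then c = -34 − a·81 − b·599 = 122.39.
At (428, 409): z = −127.2 − 90.3 + 122.39 = -95.2 m.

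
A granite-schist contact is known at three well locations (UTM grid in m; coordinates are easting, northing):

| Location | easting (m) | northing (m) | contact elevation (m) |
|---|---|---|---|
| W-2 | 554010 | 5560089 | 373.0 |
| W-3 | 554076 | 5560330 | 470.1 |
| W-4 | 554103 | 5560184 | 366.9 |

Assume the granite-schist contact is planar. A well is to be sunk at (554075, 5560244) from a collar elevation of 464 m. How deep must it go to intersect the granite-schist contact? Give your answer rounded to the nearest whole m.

43 m

Two edge vectors: W-2→W-3 = (66, 241, 97.1), W-2→W-4 = (93, 95, -6.1).
Normal n = (W-2→W-3) × (W-2→W-4) = (-10694.6, 9432.9, -16143).
So ∂z/∂easting = −n_x/n_z = −0.66249148 and ∂z/∂northing = −n_y/n_z = 0.58433377.
Intercept c from W-2: 373 + 367026.91 − 3248947.75 = −2881547.84.
At (554075, 5560244): z_contact = −367070.0 + 3249038.3 − 2881547.84 = 420.5 m.
Depth below ground = 464 − 420.5 = 43 m.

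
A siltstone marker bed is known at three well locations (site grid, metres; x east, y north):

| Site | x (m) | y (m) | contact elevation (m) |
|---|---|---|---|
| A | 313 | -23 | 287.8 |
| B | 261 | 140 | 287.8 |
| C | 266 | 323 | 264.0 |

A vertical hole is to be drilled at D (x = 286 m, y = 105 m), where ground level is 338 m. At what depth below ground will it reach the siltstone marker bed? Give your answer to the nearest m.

55 m

Two edge vectors: A→B = (-52, 163, 0), A→C = (-47, 346, -23.8).
Normal n = (A→B) × (A→C) = (-3879.4, -1237.6, -10331).
So ∂z/∂x = −n_x/n_z = −0.37551 and ∂z/∂y = −n_y/n_z = −0.11979.
Intercept c from A: 287.8 + 117.53 − 2.76 = 402.58.
At (286, 105): z_contact = −107.4 − 12.6 + 402.58 = 282.6 m.
Depth below ground = 338 − 282.6 = 55 m.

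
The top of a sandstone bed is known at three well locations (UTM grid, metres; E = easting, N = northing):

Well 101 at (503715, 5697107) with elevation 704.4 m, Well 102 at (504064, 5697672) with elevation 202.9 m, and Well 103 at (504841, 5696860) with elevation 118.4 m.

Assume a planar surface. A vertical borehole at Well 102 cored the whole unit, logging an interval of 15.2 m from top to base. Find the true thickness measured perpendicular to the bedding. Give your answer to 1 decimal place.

Two edge vectors: Well 101→Well 102 = (349, 565, -501.5), Well 101→Well 103 = (1126, -247, -586).
Normal n = (Well 101→Well 102) × (Well 101→Well 103) = (-454960.5, -360175, -722393).
So ∂z/∂E = −n_x/n_z = −0.62980 and ∂z/∂N = −n_y/n_z = −0.49859.
|∇z| = √(a²+b²) = 0.80326, so dip δ = arctan(0.80326) = 38.77°.
True thickness = vertical thickness × cos δ = 15.2 × cos 38.77° = 11.9 m.

11.9 m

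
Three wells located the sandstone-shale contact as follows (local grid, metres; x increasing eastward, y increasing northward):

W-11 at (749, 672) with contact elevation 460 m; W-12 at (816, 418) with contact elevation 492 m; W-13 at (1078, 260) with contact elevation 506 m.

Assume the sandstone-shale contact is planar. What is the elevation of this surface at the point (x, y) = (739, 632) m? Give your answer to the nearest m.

Two edge vectors: W-11→W-12 = (67, -254, 32), W-11→W-13 = (329, -412, 46).
Normal n = (W-11→W-12) × (W-11→W-13) = (1500, 7446, 55962).
So ∂z/∂x = −n_x/n_z = −0.02680 and ∂z/∂y = −n_y/n_z = −0.13305.
Intercept c from W-11: 460 + 20.08 + 89.41 = 569.49.
At (739, 632): z = −19.8 − 84.1 + 569.49 = 465.6 m.

466 m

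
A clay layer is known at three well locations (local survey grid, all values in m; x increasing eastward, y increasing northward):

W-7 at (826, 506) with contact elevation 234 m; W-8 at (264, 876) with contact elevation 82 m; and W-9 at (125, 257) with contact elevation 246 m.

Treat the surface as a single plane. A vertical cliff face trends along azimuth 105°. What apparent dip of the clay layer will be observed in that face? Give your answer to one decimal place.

Two edge vectors: W-7→W-8 = (-562, 370, -152), W-7→W-9 = (-701, -249, 12).
Normal n = (W-7→W-8) × (W-7→W-9) = (-33408, 113296, 399308).
So ∂z/∂x = −n_x/n_z = 0.08366 and ∂z/∂y = −n_y/n_z = −0.28373.
Unit vector along 105° is (sin 105°, cos 105°) = (0.9659, -0.2588).
Slope in that direction = a·(0.9659) + b·(-0.2588) = 0.15425.
Apparent dip = arctan|0.15425| = 8.8° (true dip is 16.5°, so apparent ≤ true as expected).

8.8°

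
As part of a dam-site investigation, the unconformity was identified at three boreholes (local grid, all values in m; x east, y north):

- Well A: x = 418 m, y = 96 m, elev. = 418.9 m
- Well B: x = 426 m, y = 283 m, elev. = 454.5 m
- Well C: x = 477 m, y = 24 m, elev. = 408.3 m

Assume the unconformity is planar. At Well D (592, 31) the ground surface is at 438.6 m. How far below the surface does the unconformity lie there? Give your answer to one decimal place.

Let the plane be z = a·x + b·y + c.
Well B−Well A: 8a + 187b = 35.6;  Well C−Well A: 59a − 72b = −10.6.
Solving gives a = 0.05005, b = 0.18823.
Then c = 418.9 − a·418 − b·96 = 379.91.
At (592, 31): z_contact = 29.63 + 5.84 + 379.91 = 415.37 m.
Depth below ground = 438.6 − 415.37 = 23.2 m.

23.2 m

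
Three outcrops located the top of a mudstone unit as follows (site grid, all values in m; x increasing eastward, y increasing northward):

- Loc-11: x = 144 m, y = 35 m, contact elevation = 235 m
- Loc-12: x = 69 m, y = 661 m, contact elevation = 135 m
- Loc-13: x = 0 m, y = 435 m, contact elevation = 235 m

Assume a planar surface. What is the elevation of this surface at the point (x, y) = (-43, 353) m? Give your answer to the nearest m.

283 m

Let the plane be z = a·x + b·y + c.
Loc-12−Loc-11: −75a + 626b = −100;  Loc-13−Loc-11: −144a + 400b = 0.
Solving gives a = −0.66507, b = −0.23943.
Then c = 235 − a·144 − b·35 = 339.15.
At (-43, 353): z = 28.6 − 84.5 + 339.15 = 283.2 m.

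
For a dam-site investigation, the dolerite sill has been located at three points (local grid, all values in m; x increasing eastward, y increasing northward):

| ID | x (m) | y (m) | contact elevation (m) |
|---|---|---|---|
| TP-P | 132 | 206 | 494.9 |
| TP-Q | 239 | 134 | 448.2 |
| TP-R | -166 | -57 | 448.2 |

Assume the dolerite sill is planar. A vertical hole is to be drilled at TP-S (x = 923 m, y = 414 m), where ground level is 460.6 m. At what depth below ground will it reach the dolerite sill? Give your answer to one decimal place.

28.6 m

Let the plane be z = a·x + b·y + c.
TP-Q−TP-P: 107a − 72b = −46.7;  TP-R−TP-P: −298a − 263b = −46.7.
Solving gives a = −0.17984, b = 0.38134.
Then c = 494.9 − a·132 − b·206 = 440.08.
At (923, 414): z_contact = −166.00 + 157.88 + 440.08 = 431.96 m.
Depth below ground = 460.6 − 431.96 = 28.6 m.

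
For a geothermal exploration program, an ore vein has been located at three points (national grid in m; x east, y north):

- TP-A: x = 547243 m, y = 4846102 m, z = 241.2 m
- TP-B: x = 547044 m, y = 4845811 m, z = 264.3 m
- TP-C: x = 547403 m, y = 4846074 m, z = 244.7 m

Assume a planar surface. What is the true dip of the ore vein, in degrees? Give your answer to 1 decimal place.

Let the plane be z = a·x + b·y + c.
TP-B−TP-A: −199a − 291b = 23.1;  TP-C−TP-A: 160a − 28b = 3.5.
Solving gives a = 0.00713, b = −0.08426.
Gradient magnitude |∇z| = √(a² + b²) = √(0.00005 + 0.00710) = 0.08456.
True dip = arctan(0.08456) = 4.8°, dipping toward N (azimuth ≈ 355°).

4.8°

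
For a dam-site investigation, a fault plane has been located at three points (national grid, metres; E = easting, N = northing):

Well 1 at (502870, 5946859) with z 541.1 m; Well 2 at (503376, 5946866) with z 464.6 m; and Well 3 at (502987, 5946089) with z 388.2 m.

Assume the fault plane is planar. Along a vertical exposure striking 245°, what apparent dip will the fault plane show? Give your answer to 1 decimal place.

Let the plane be z = a·E + b·N + c.
Well 2−Well 1: 506a + 7b = −76.5;  Well 3−Well 1: 117a − 770b = −152.9.
Solving gives a = −0.15361, b = 0.17523.
Unit vector along 245° is (sin 245°, cos 245°) = (-0.9063, -0.4226).
Slope in that direction = a·(-0.9063) + b·(-0.4226) = 0.06516.
Apparent dip = arctan|0.06516| = 3.7° (true dip is 13.1°, so apparent ≤ true as expected).

3.7°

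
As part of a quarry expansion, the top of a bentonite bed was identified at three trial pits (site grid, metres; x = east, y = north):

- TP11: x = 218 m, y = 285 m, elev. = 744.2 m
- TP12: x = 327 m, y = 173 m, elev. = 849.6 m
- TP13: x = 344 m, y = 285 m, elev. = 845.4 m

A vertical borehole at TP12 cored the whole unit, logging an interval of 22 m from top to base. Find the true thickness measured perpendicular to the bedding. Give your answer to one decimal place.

17.0 m

Let the plane be z = a·x + b·y + c.
TP12−TP11: 109a − 112b = 105.4;  TP13−TP11: 126a + 0b = 101.2.
Solving gives a = 0.80317, b = −0.15941.
|∇z| = √(a²+b²) = 0.81884, so dip δ = arctan(0.81884) = 39.31°.
True thickness = vertical thickness × cos δ = 22 × cos 39.31° = 17.0 m.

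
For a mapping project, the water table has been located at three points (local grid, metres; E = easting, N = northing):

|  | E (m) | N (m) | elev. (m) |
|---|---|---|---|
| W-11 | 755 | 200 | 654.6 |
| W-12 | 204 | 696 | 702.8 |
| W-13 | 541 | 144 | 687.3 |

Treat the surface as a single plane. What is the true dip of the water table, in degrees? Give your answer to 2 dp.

8.48°

Two edge vectors: W-11→W-12 = (-551, 496, 48.2), W-11→W-13 = (-214, -56, 32.7).
Normal n = (W-11→W-12) × (W-11→W-13) = (18918.4, 7702.9, 137000).
So ∂z/∂E = −n_x/n_z = −0.13809 and ∂z/∂N = −n_y/n_z = −0.05623.
Gradient magnitude |∇z| = √(a² + b²) = √(0.01907 + 0.00316) = 0.14910.
True dip = arctan(0.14910) = 8.48°, dipping toward ENE (azimuth ≈ 068°).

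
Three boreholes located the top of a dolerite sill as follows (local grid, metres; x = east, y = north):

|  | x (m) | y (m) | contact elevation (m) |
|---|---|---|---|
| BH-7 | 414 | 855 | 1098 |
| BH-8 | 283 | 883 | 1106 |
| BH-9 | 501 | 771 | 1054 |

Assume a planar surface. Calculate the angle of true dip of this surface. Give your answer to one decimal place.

30.8°

Two edge vectors: BH-7→BH-8 = (-131, 28, 8), BH-7→BH-9 = (87, -84, -44).
Normal n = (BH-7→BH-8) × (BH-7→BH-9) = (-560, -5068, 8568).
So ∂z/∂x = −n_x/n_z = 0.06536 and ∂z/∂y = −n_y/n_z = 0.59150.
Gradient magnitude |∇z| = √(a² + b²) = √(0.00427 + 0.34988) = 0.59510.
True dip = arctan(0.59510) = 30.8°, dipping toward S (azimuth ≈ 186°).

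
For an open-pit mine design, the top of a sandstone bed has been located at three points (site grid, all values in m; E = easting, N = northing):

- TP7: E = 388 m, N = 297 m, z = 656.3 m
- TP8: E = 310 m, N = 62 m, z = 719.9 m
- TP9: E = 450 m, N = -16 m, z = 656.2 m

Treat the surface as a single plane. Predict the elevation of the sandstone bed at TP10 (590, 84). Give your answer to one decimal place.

Two edge vectors: TP7→TP8 = (-78, -235, 63.6), TP7→TP9 = (62, -313, -0.1).
Normal n = (TP7→TP8) × (TP7→TP9) = (19930.3, 3935.4, 38984).
So ∂z/∂E = −n_x/n_z = −0.51124 and ∂z/∂N = −n_y/n_z = −0.10095.
Intercept c from TP7: 656.3 + 198.36 + 29.98 = 884.64.
At (590, 84): z = −301.6 − 8.5 + 884.64 = 574.5 m.

574.5 m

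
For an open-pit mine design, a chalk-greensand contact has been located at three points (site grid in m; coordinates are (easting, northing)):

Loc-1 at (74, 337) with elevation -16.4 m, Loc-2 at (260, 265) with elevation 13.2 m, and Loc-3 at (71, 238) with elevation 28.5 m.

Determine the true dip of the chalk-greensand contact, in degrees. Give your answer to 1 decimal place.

24.4°

Let the plane be z = a·E + b·N + c.
Loc-2−Loc-1: 186a − 72b = 29.6;  Loc-3−Loc-1: −3a − 99b = 44.9.
Solving gives a = −0.01623, b = −0.45304.
Gradient magnitude |∇z| = √(a² + b²) = √(0.00026 + 0.20525) = 0.45333.
True dip = arctan(0.45333) = 24.4°, dipping toward N (azimuth ≈ 002°).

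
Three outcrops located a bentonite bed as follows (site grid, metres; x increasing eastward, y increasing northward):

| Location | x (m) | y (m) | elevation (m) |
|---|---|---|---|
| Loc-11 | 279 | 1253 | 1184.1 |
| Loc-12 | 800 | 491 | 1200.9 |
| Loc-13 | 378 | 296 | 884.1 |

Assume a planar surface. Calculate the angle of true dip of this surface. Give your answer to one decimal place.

34.5°

Two edge vectors: Loc-11→Loc-12 = (521, -762, 16.8), Loc-11→Loc-13 = (99, -957, -300).
Normal n = (Loc-11→Loc-12) × (Loc-11→Loc-13) = (244677.6, 157963.2, -423159).
So ∂z/∂x = −n_x/n_z = 0.57822 and ∂z/∂y = −n_y/n_z = 0.37330.
Gradient magnitude |∇z| = √(a² + b²) = √(0.33433 + 0.13935) = 0.68825.
True dip = arctan(0.68825) = 34.5°, dipping toward WSW (azimuth ≈ 237°).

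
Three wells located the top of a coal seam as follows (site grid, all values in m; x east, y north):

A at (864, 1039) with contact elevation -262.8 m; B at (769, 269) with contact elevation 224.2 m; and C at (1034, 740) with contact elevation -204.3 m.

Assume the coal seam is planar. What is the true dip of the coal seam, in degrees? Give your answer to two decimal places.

40.04°

Let the plane be z = a·x + b·y + c.
B−A: −95a − 770b = 487;  C−A: 170a − 299b = 58.5.
Solving gives a = −0.63129, b = −0.55458.
Gradient magnitude |∇z| = √(a² + b²) = √(0.39853 + 0.30756) = 0.84029.
True dip = arctan(0.84029) = 40.04°, dipping toward NE (azimuth ≈ 049°).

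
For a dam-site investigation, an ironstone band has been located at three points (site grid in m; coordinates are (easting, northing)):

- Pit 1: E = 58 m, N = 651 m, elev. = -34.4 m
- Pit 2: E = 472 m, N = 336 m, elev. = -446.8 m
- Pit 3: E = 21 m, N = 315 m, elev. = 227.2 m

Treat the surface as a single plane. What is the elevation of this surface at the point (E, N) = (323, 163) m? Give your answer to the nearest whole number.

-122 m

Two edge vectors: Pit 1→Pit 2 = (414, -315, -412.4), Pit 1→Pit 3 = (-37, -336, 261.6).
Normal n = (Pit 1→Pit 2) × (Pit 1→Pit 3) = (-220970.4, -93043.6, -150759).
So ∂z/∂E = −n_x/n_z = −1.46572 and ∂z/∂N = −n_y/n_z = −0.61717.
Intercept c from Pit 1: -34.4 + 85.01 + 401.78 = 452.39.
At (323, 163): z = −473.4 − 100.6 + 452.39 = -121.6 m.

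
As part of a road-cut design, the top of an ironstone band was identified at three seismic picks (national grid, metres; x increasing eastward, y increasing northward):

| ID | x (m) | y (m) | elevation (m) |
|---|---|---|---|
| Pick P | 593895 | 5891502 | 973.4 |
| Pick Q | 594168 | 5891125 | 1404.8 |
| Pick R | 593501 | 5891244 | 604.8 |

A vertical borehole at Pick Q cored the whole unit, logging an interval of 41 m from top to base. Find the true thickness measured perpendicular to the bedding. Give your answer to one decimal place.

Two edge vectors: Pick P→Pick Q = (273, -377, 431.4), Pick P→Pick R = (-394, -258, -368.6).
Normal n = (Pick P→Pick Q) × (Pick P→Pick R) = (250263.4, -69343.8, -218972).
So ∂z/∂x = −n_x/n_z = 1.14290 and ∂z/∂y = −n_y/n_z = −0.31668.
|∇z| = √(a²+b²) = 1.18596, so dip δ = arctan(1.18596) = 49.86°.
True thickness = vertical thickness × cos δ = 41 × cos 49.86° = 26.4 m.

26.4 m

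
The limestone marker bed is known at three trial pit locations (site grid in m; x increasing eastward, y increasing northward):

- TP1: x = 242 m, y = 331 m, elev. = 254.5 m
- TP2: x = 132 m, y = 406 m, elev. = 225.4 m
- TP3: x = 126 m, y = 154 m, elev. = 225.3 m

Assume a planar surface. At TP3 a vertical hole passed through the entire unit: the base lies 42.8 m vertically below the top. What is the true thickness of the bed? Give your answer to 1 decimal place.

41.4 m

Let the plane be z = a·x + b·y + c.
TP2−TP1: −110a + 75b = −29.1;  TP3−TP1: −116a − 177b = −29.2.
Solving gives a = 0.26059, b = −0.00581.
|∇z| = √(a²+b²) = 0.26065, so dip δ = arctan(0.26065) = 14.61°.
True thickness = vertical thickness × cos δ = 42.8 × cos 14.61° = 41.4 m.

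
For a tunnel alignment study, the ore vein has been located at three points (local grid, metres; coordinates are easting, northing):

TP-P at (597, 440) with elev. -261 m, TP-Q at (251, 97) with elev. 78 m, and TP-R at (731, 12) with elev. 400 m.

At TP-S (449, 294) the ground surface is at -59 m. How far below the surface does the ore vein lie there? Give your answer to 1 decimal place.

58.0 m

Let the plane be z = a·easting + b·northing + c.
TP-Q−TP-P: −346a − 343b = 339;  TP-R−TP-P: 134a − 428b = 661.
Solving gives a = 0.42067, b = −1.41269.
Then c = -261 − a·597 − b·440 = 109.44.
At (449, 294): z_contact = 188.88 − 415.33 + 109.44 = -117.01 m.
Depth below ground = -59 − (-117.01) = 58.0 m.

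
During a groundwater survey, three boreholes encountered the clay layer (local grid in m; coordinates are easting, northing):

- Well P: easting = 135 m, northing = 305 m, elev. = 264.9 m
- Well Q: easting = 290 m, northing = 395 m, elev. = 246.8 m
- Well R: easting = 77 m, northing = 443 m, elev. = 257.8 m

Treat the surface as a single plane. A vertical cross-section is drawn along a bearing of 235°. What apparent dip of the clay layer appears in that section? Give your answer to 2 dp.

Let the plane be z = a·easting + b·northing + c.
Well Q−Well P: 155a + 90b = −18.1;  Well R−Well P: −58a + 138b = −7.1.
Solving gives a = −0.06985, b = −0.08081.
Unit vector along 235° is (sin 235°, cos 235°) = (-0.8192, -0.5736).
Slope in that direction = a·(-0.8192) + b·(-0.5736) = 0.10357.
Apparent dip = arctan|0.10357| = 5.91° (true dip is 6.1°, so apparent ≤ true as expected).

5.91°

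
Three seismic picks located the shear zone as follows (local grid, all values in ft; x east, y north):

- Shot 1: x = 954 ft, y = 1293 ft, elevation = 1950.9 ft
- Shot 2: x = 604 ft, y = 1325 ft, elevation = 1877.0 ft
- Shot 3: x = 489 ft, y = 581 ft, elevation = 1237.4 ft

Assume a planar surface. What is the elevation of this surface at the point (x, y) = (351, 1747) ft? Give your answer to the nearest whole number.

Two edge vectors: Shot 1→Shot 2 = (-350, 32, -73.9), Shot 1→Shot 3 = (-465, -712, -713.5).
Normal n = (Shot 1→Shot 2) × (Shot 1→Shot 3) = (-75448.8, -215361.5, 264080).
So ∂z/∂x = −n_x/n_z = 0.28570 and ∂z/∂y = −n_y/n_z = 0.81552.
Intercept c from Shot 1: 1950.9 − 272.56 − 1054.46 = 623.88.
At (351, 1747): z = 100.3 + 1424.7 + 623.88 = 2148.9 ft.

2149 ft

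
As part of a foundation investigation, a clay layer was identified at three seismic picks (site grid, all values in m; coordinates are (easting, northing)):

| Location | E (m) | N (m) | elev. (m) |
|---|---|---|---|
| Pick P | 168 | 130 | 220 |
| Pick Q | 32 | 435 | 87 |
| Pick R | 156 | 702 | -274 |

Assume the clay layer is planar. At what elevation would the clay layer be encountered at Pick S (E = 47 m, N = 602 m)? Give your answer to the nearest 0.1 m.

Two edge vectors: Pick P→Pick Q = (-136, 305, -133), Pick P→Pick R = (-12, 572, -494).
Normal n = (Pick P→Pick Q) × (Pick P→Pick R) = (-74594, -65588, -74132).
So ∂z/∂E = −n_x/n_z = −1.00623 and ∂z/∂N = −n_y/n_z = −0.88475.
Intercept c from Pick P: 220 + 169.05 + 115.02 = 504.06.
At (47, 602): z = −47.3 − 532.6 + 504.06 = -75.8 m.

-75.8 m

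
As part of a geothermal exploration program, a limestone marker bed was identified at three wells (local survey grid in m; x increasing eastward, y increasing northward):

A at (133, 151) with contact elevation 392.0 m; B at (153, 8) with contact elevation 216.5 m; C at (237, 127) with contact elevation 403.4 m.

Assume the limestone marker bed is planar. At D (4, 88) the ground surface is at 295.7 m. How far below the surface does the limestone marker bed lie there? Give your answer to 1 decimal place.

Let the plane be z = a·x + b·y + c.
B−A: 20a − 143b = −175.5;  C−A: 104a − 24b = 11.4.
Solving gives a = 0.40593, b = 1.28405.
Then c = 392 − a·133 − b·151 = 144.12.
At (4, 88): z_contact = 1.62 + 113.00 + 144.12 = 258.74 m.
Depth below ground = 295.7 − 258.74 = 37.0 m.

37.0 m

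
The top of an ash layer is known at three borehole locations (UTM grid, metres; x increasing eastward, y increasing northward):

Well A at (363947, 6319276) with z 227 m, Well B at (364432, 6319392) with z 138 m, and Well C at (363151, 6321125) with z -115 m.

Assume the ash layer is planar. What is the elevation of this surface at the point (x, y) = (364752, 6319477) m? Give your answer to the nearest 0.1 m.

77.3 m

Two edge vectors: Well A→Well B = (485, 116, -89), Well A→Well C = (-796, 1849, -342).
Normal n = (Well A→Well B) × (Well A→Well C) = (124889, 236714, 989101).
So ∂z/∂x = −n_x/n_z = −0.126265164 and ∂z/∂y = −n_y/n_z = −0.239322375.
Intercept c from Well A: 227 + 45953.83 + 1512344.14 = 1558524.97.
At (364752, 6319477): z = −46055.5 − 1512392.2 + 1558524.97 = 77.3 m.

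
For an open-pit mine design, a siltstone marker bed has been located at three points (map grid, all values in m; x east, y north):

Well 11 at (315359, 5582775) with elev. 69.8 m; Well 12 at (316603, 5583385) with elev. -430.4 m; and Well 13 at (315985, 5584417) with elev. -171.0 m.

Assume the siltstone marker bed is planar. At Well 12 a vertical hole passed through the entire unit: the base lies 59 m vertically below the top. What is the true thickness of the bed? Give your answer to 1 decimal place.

Two edge vectors: Well 11→Well 12 = (1244, 610, -500.2), Well 11→Well 13 = (626, 1642, -240.8).
Normal n = (Well 11→Well 12) × (Well 11→Well 13) = (674440.4, -13570, 1660788).
So ∂z/∂x = −n_x/n_z = −0.40610 and ∂z/∂y = −n_y/n_z = 0.00817.
|∇z| = √(a²+b²) = 0.40618, so dip δ = arctan(0.40618) = 22.11°.
True thickness = vertical thickness × cos δ = 59 × cos 22.11° = 54.7 m.

54.7 m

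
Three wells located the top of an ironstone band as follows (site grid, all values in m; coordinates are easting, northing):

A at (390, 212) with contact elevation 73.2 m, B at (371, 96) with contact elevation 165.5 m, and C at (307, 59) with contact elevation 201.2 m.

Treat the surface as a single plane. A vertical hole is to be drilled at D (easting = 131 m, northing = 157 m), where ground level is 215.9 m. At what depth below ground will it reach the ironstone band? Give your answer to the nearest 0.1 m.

71.9 m

Let the plane be z = a·easting + b·northing + c.
B−A: −19a − 116b = 92.3;  C−A: −83a − 153b = 128.
Solving gives a = −0.10803, b = −0.77799.
Then c = 73.2 − a·390 − b·212 = 280.27.
At (131, 157): z_contact = −14.15 − 122.15 + 280.27 = 143.97 m.
Depth below ground = 215.9 − 143.97 = 71.9 m.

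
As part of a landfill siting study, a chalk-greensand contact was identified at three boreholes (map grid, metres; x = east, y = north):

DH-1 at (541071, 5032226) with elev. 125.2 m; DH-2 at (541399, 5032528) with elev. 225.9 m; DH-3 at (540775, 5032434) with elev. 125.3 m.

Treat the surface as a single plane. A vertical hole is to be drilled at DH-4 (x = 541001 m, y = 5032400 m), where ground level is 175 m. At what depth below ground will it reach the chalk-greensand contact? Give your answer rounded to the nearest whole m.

26 m

Two edge vectors: DH-1→DH-2 = (328, 302, 100.7), DH-1→DH-3 = (-296, 208, 0.1).
Normal n = (DH-1→DH-2) × (DH-1→DH-3) = (-20915.4, -29840, 157616).
So ∂z/∂x = −n_x/n_z = 0.13269846 and ∂z/∂y = −n_y/n_z = 0.18932088.
Intercept c from DH-1: 125.2 − 71799.29 − 952705.46 = −1024379.55.
At (541001, 5032400): z_contact = 71790.0 + 952738.4 − 1024379.55 = 148.9 m.
Depth below ground = 175 − 148.9 = 26 m.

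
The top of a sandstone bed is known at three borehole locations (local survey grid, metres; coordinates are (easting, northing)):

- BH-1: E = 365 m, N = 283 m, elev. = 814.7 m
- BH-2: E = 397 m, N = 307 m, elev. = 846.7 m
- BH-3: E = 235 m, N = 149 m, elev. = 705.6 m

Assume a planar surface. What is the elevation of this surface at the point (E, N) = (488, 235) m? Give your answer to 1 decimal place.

1018.0 m

Let the plane be z = a·E + b·N + c.
BH-2−BH-1: 32a + 24b = 32;  BH-3−BH-1: −130a − 134b = −109.1.
Solving gives a = 1.42945, b = −0.57260.
Then c = 814.7 − a·365 − b·283 = 455.00.
At (488, 235): z = 697.6 − 134.6 + 455.00 = 1018.0 m.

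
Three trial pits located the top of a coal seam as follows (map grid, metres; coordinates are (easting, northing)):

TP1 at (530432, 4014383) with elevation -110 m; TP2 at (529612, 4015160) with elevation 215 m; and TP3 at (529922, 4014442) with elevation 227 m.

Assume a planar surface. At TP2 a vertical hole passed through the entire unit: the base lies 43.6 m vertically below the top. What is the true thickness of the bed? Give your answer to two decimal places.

34.60 m

Let the plane be z = a·E + b·N + c.
TP2−TP1: −820a + 777b = 325;  TP3−TP1: −510a + 59b = 337.
Solving gives a = −0.69756, b = −0.31789.
|∇z| = √(a²+b²) = 0.76658, so dip δ = arctan(0.76658) = 37.47°.
True thickness = vertical thickness × cos δ = 43.6 × cos 37.47° = 34.60 m.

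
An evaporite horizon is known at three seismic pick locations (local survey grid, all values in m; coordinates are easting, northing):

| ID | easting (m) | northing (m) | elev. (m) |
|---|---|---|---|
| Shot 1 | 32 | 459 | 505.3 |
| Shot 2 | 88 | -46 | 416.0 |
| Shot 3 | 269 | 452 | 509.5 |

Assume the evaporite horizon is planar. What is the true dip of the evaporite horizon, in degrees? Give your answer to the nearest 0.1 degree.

10.3°

Let the plane be z = a·easting + b·northing + c.
Shot 2−Shot 1: 56a − 505b = −89.3;  Shot 3−Shot 1: 237a − 7b = 4.2.
Solving gives a = 0.02302, b = 0.17938.
Gradient magnitude |∇z| = √(a² + b²) = √(0.00053 + 0.03218) = 0.18086.
True dip = arctan(0.18086) = 10.3°, dipping toward S (azimuth ≈ 187°).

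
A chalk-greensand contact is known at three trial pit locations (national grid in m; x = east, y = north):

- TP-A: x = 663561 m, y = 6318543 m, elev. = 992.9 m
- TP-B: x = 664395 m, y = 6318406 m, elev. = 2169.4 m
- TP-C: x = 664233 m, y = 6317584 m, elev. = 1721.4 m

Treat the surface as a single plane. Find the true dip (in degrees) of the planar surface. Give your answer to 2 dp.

Let the plane be z = a·x + b·y + c.
TP-B−TP-A: 834a − 137b = 1176.5;  TP-C−TP-A: 672a − 959b = 728.5.
Solving gives a = 1.45316, b = 0.25862.
Gradient magnitude |∇z| = √(a² + b²) = √(2.11166 + 0.06689) = 1.47599.
True dip = arctan(1.47599) = 55.88°, dipping toward W (azimuth ≈ 260°).

55.88°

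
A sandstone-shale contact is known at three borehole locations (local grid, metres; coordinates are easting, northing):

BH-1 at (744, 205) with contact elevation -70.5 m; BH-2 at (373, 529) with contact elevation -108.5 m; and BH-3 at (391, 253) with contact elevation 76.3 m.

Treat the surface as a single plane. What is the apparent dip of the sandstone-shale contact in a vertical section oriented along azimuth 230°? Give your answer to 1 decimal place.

40.2°

Two edge vectors: BH-1→BH-2 = (-371, 324, -38), BH-1→BH-3 = (-353, 48, 146.8).
Normal n = (BH-1→BH-2) × (BH-1→BH-3) = (49387.2, 67876.8, 96564).
So ∂z/∂easting = −n_x/n_z = −0.51145 and ∂z/∂northing = −n_y/n_z = −0.70292.
Unit vector along 230° is (sin 230°, cos 230°) = (-0.7660, -0.6428).
Slope in that direction = a·(-0.7660) + b·(-0.6428) = 0.84362.
Apparent dip = arctan|0.84362| = 40.2° (true dip is 41.0°, so apparent ≤ true as expected).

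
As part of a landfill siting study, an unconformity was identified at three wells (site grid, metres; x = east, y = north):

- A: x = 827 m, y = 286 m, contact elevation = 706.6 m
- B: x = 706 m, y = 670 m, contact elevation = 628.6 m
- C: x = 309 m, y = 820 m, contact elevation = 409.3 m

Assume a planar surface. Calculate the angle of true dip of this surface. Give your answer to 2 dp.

28.41°

Two edge vectors: A→B = (-121, 384, -78), A→C = (-518, 534, -297.3).
Normal n = (A→B) × (A→C) = (-72511.2, 4430.7, 134298).
So ∂z/∂x = −n_x/n_z = 0.53993 and ∂z/∂y = −n_y/n_z = −0.03299.
Gradient magnitude |∇z| = √(a² + b²) = √(0.29152 + 0.00109) = 0.54093.
True dip = arctan(0.54093) = 28.41°, dipping toward W (azimuth ≈ 273°).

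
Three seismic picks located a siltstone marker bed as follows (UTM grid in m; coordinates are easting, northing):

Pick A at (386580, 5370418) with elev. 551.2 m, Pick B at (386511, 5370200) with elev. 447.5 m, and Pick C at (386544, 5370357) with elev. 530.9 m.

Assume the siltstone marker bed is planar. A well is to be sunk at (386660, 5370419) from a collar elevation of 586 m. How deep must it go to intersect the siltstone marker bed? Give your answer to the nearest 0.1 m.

Two edge vectors: Pick A→Pick B = (-69, -218, -103.7), Pick A→Pick C = (-36, -61, -20.3).
Normal n = (Pick A→Pick B) × (Pick A→Pick C) = (-1900.3, 2332.5, -3639).
So ∂z/∂easting = −n_x/n_z = −0.522203902 and ∂z/∂northing = −n_y/n_z = 0.640972795.
Intercept c from Pick A: 551.2 + 201873.58 − 3442291.83 = −3239867.05.
At (386660, 5370419): z_contact = −201915.36 + 3442292.48 − 3239867.05 = 510.06 m.
Depth below ground = 586 − 510.06 = 75.9 m.

75.9 m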